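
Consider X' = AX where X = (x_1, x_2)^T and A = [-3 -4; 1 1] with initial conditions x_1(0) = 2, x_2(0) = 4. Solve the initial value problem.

Coefficient matrix A = [[-3, -4], [1, 1]].
Characteristic polynomial det(A - λI) = λ^2 + 2λ + 1 = 0.
Single eigenvalue λ = -1 with algebraic multiplicity 2.
Eigenvector v = (2,-1); generalized eigenvector w with (A-λI)w=v is (-1,0).
General solution: e^(-t)[K_1·v + K_2·(t·v + w)].
Applying x_1(0)=2, x_2(0)=4 gives K_1=-4, K_2=-10.

x_1(t) = -20te^(-t) + 2e^(-t), x_2(t) = 10te^(-t) + 4e^(-t)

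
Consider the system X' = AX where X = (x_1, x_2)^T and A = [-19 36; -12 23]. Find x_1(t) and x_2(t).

Coefficient matrix A = [[-19, 36], [-12, 23]].
Characteristic polynomial det(A - λI) = λ^2 - 4λ - 5 = 0.
Eigenvalues λ = 5, -1.
For λ=5: (A-λI) row 1 is [-24, 36], so an eigenvector is (-3, -2).
For λ=-1: (A-λI) row 1 is [-18, 36], so an eigenvector is (2, 1).
General solution: c_1e^(5t)(-3,-2) + c_2e^(-t)(2,1).

x_1(t) = -3c_1e^(5t) + 2c_2e^(-t), x_2(t) = -2c_1e^(5t) + c_2e^(-t)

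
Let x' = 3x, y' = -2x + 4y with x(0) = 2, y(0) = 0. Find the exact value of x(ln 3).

54

A = [[3,0],[-2,4]]; eigenvalues λ = 4, 3.
Eigenvectors: (0,-1) for λ=4, (-1,-2) for λ=3.
From the initial condition, c_1 = 4, c_2 = -2.
x(ln 3) = (4)(3^4)(0) + (-2)(3^3)(-1) = 54.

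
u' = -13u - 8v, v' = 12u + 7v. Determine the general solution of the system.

u(t) = -C_1e^(-5t) - 2C_2e^(-t), v(t) = C_1e^(-5t) + 3C_2e^(-t)

Coefficient matrix A = [[-13, -8], [12, 7]].
Characteristic polynomial det(A - λI) = λ^2 + 6λ + 5 = 0.
Eigenvalues λ = -5, -1.
For λ=-5: (A-λI) row 1 is [-8, -8], so an eigenvector is (-1, 1).
For λ=-1: (A-λI) row 1 is [-12, -8], so an eigenvector is (-2, 3).
General solution: C_1e^(-5t)(-1,1) + C_2e^(-t)(-2,3).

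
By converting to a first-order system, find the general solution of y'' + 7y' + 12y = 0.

Let x_1 = y, x_2 = y'. Then x_1' = x_2 and x_2' = -12x_1 - 7x_2.
A = [[0,1],[-12,-7]]; det(A-λI) = λ^2 + 7λ + 12.
Eigenvalues λ = -4, -3 with eigenvectors (1,-4), (1,-3).

y(t) = c_1e^(-4t) + c_2e^(-3t)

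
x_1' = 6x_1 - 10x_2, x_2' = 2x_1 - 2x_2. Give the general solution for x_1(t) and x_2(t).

x_1(t) = -C_1e^(2t)sin(2t) + 2C_1e^(2t)cos(2t) + 2C_2e^(2t)sin(2t) + C_2e^(2t)cos(2t), x_2(t) = C_1e^(2t)cos(2t) + C_2e^(2t)sin(2t)

Coefficient matrix A = [[6, -10], [2, -2]].
Characteristic polynomial det(A - λI) = λ^2 - 4λ + 8 = 0.
Eigenvalues λ = 2 ± 2i (complex conjugate pair).
For λ=2+2i: an eigenvector is (2,1) - i(-1,0) = (2 + i, 1).
A real fundamental pair from Re and Im of e^((2+2i)t)v: X_1 = e^(2t)(cos(2t)·(2,1) + sin(2t)·(-1,0)), X_2 = e^(2t)(sin(2t)·(2,1) - cos(2t)·(-1,0)).
General solution: C_1X_1 + C_2X_2.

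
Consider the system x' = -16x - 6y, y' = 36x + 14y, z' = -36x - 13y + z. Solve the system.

x(t) = c_1e^(-4t) - c_2e^(2t), y(t) = -2c_1e^(-4t) + 3c_2e^(2t), z(t) = 2c_1e^(-4t) - 3c_2e^(2t) + c_3e^(t)

Coefficient matrix A = [[-16, -6, 0], [36, 14, 0], [-36, -13, 1]].
det(A - λI) = 0 gives eigenvalues λ = -4, 2, 1.
For λ=-4: eigenvector (1,-2,2).
For λ=2: eigenvector (-1,3,-3).
For λ=1: eigenvector (0,0,1).
General solution: c_1e^(-4t)(1,-2,2) + c_2e^(2t)(-1,3,-3) + c_3e^(t)(0,0,1).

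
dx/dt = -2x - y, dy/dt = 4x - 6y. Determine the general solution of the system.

x(t) = -K_1e^(-4t) - K_2te^(-4t) - K_2e^(-4t), y(t) = -2K_1e^(-4t) - 2K_2te^(-4t) - K_2e^(-4t)

Coefficient matrix A = [[-2, -1], [4, -6]].
Characteristic polynomial det(A - λI) = λ^2 + 8λ + 16 = 0.
Single eigenvalue λ = -4 with algebraic multiplicity 2.
Eigenvector v = (-1,-2); generalized eigenvector w with (A-λI)w=v is (-1,-1).
General solution: e^(-4t)[K_1·v + K_2·(t·v + w)].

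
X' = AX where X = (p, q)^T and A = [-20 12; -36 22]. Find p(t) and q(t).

p(t) = -2c_1e^(-2t) - c_2e^(4t), q(t) = -3c_1e^(-2t) - 2c_2e^(4t)

Coefficient matrix A = [[-20, 12], [-36, 22]].
Characteristic polynomial det(A - λI) = λ^2 - 2λ - 8 = 0.
Eigenvalues λ = -2, 4.
For λ=-2: (A-λI) row 1 is [-18, 12], so an eigenvector is (-2, -3).
For λ=4: (A-λI) row 1 is [-24, 12], so an eigenvector is (-1, -2).
General solution: c_1e^(-2t)(-2,-3) + c_2e^(4t)(-1,-2).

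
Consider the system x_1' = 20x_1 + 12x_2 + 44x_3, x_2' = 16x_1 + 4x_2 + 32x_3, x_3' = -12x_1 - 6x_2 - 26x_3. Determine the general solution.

Coefficient matrix A = [[20, 12, 44], [16, 4, 32], [-12, -6, -26]].
det(A - λI) = 0 gives eigenvalues λ = -4, 4, -2.
For λ=-4: eigenvector (1,-2,0).
For λ=4: eigenvector (2,1,-1).
For λ=-2: eigenvector (-2,0,1).
General solution: C_1e^(-4t)(1,-2,0) + C_2e^(4t)(2,1,-1) + C_3e^(-2t)(-2,0,1).

x_1(t) = C_1e^(-4t) + 2C_2e^(4t) - 2C_3e^(-2t), x_2(t) = -2C_1e^(-4t) + C_2e^(4t), x_3(t) = -C_2e^(4t) + C_3e^(-2t)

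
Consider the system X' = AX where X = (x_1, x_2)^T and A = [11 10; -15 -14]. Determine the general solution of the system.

Coefficient matrix A = [[11, 10], [-15, -14]].
Characteristic polynomial det(A - λI) = λ^2 + 3λ - 4 = 0.
Eigenvalues λ = 1, -4.
For λ=1: (A-λI) row 1 is [10, 10], so an eigenvector is (-1, 1).
For λ=-4: (A-λI) row 1 is [15, 10], so an eigenvector is (-2, 3).
General solution: K_1e^(t)(-1,1) + K_2e^(-4t)(-2,3).

x_1(t) = -K_1e^(t) - 2K_2e^(-4t), x_2(t) = K_1e^(t) + 3K_2e^(-4t)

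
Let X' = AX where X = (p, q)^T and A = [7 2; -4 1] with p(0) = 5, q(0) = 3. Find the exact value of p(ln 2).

A = [[7,2],[-4,1]]; eigenvalues λ = 5, 3.
Eigenvectors: (-1,1) for λ=5, (-1,2) for λ=3.
From the initial condition, c_1 = -13, c_2 = 8.
p(ln 2) = (-13)(2^5)(-1) + (8)(2^3)(-1) = 352.

352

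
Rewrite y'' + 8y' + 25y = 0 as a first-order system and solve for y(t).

Let x_1 = y, x_2 = y'. Then x_1' = x_2 and x_2' = -25x_1 - 8x_2.
A = [[0,1],[-25,-8]]; det(A-λI) = λ^2 + 8λ + 25.
Eigenvalues λ = -4 ± 3i.

y(t) = K_1e^(-4t)cos(3t) + K_2e^(-4t)sin(3t)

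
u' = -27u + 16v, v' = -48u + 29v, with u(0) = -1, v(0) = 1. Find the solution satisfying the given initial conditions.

Coefficient matrix A = [[-27, 16], [-48, 29]].
Characteristic polynomial det(A - λI) = λ^2 - 2λ - 15 = 0.
Eigenvalues λ = -3, 5.
For λ=-3: (A-λI) row 1 is [-24, 16], so an eigenvector is (-2, -3).
For λ=5: (A-λI) row 1 is [-32, 16], so an eigenvector is (-1, -2).
General solution: C_1e^(-3t)(-2,-3) + C_2e^(5t)(-1,-2).
Applying u(0)=-1, v(0)=1 gives C_1=3, C_2=-5.

u(t) = 5e^(5t) - 6e^(-3t), v(t) = 10e^(5t) - 9e^(-3t)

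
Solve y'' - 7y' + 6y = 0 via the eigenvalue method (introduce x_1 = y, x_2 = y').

Let x_1 = y, x_2 = y'. Then x_1' = x_2 and x_2' = -6x_1 + 7x_2.
A = [[0,1],[-6,7]]; det(A-λI) = λ^2 - 7λ + 6.
Eigenvalues λ = 1, 6 with eigenvectors (1,1), (1,6).

y(t) = C_1e^(t) + C_2e^(6t)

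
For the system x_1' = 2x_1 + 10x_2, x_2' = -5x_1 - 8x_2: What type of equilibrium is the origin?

A = [[2,10],[-5,-8]]; det(A-λI) = λ^2 + 6λ + 34.
λ = -3 ± 5i: negative real part.

stable spiral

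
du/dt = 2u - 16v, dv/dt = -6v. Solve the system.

Coefficient matrix A = [[2, -16], [0, -6]].
Characteristic polynomial det(A - λI) = λ^2 + 4λ - 12 = 0.
Eigenvalues λ = 2, -6.
For λ=2: (A-λI) row 1 is [0, -16], so an eigenvector is (1, 0).
For λ=-6: (A-λI) row 1 is [8, -16], so an eigenvector is (-2, -1).
General solution: K_1e^(2t)(1,0) + K_2e^(-6t)(-2,-1).

u(t) = K_1e^(2t) - 2K_2e^(-6t), v(t) = -K_2e^(-6t)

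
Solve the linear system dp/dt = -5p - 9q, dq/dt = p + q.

Coefficient matrix A = [[-5, -9], [1, 1]].
Characteristic polynomial det(A - λI) = λ^2 + 4λ + 4 = 0.
Single eigenvalue λ = -2 with algebraic multiplicity 2.
Eigenvector v = (3,-1); generalized eigenvector w with (A-λI)w=v is (-1,0).
General solution: e^(-2t)[c_1·v + c_2·(t·v + w)].

p(t) = 3c_1e^(-2t) + 3c_2te^(-2t) - c_2e^(-2t), q(t) = -c_1e^(-2t) - c_2te^(-2t)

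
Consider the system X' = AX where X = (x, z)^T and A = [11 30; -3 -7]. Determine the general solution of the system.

x(t) = -3C_1e^(2t)sin(3t) - C_1e^(2t)cos(3t) - C_2e^(2t)sin(3t) + 3C_2e^(2t)cos(3t), z(t) = C_1e^(2t)sin(3t) - C_2e^(2t)cos(3t)

Coefficient matrix A = [[11, 30], [-3, -7]].
Characteristic polynomial det(A - λI) = λ^2 - 4λ + 13 = 0.
Eigenvalues λ = 2 ± 3i (complex conjugate pair).
For λ=2+3i: an eigenvector is (-1,0) - i(-3,1) = (-1 + 3i, 0 - i).
A real fundamental pair from Re and Im of e^((2+3i)t)v: X_1 = e^(2t)(cos(3t)·(-1,0) + sin(3t)·(-3,1)), X_2 = e^(2t)(sin(3t)·(-1,0) - cos(3t)·(-3,1)).
General solution: C_1X_1 + C_2X_2.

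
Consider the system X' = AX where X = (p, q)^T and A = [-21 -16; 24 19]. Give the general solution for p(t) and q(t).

Coefficient matrix A = [[-21, -16], [24, 19]].
Characteristic polynomial det(A - λI) = λ^2 + 2λ - 15 = 0.
Eigenvalues λ = 3, -5.
For λ=3: (A-λI) row 1 is [-24, -16], so an eigenvector is (2, -3).
For λ=-5: (A-λI) row 1 is [-16, -16], so an eigenvector is (1, -1).
General solution: c_1e^(3t)(2,-3) + c_2e^(-5t)(1,-1).

p(t) = 2c_1e^(3t) + c_2e^(-5t), q(t) = -3c_1e^(3t) - c_2e^(-5t)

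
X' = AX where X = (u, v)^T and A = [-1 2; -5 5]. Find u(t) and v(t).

Coefficient matrix A = [[-1, 2], [-5, 5]].
Characteristic polynomial det(A - λI) = λ^2 - 4λ + 5 = 0.
Eigenvalues λ = 2 ± i (complex conjugate pair).
For λ=2+i: an eigenvector is (-1,-1) - i(1,2) = (-1 - i, -1 - 2i).
A real fundamental pair from Re and Im of e^((2+i)t)v: X_1 = e^(2t)(cos(t)·(-1,-1) + sin(t)·(1,2)), X_2 = e^(2t)(sin(t)·(-1,-1) - cos(t)·(1,2)).
General solution: K_1X_1 + K_2X_2.

u(t) = K_1e^(2t)sin(t) - K_1e^(2t)cos(t) - K_2e^(2t)sin(t) - K_2e^(2t)cos(t), v(t) = 2K_1e^(2t)sin(t) - K_1e^(2t)cos(t) - K_2e^(2t)sin(t) - 2K_2e^(2t)cos(t)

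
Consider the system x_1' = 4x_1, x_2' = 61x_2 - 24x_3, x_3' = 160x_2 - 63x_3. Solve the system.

Coefficient matrix A = [[4, 0, 0], [0, 61, -24], [0, 160, -63]].
det(A - λI) = 0 gives eigenvalues λ = -3, 4, 1.
For λ=-3: eigenvector (0,-3,-8).
For λ=4: eigenvector (1,0,0).
For λ=1: eigenvector (0,2,5).
General solution: C_1e^(-3t)(0,-3,-8) + C_2e^(4t)(1,0,0) + C_3e^(t)(0,2,5).

x_1(t) = C_2e^(4t), x_2(t) = -3C_1e^(-3t) + 2C_3e^(t), x_3(t) = -8C_1e^(-3t) + 5C_3e^(t)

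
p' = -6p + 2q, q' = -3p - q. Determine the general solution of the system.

Coefficient matrix A = [[-6, 2], [-3, -1]].
Characteristic polynomial det(A - λI) = λ^2 + 7λ + 12 = 0.
Eigenvalues λ = -4, -3.
For λ=-4: (A-λI) row 1 is [-2, 2], so an eigenvector is (1, 1).
For λ=-3: (A-λI) row 1 is [-3, 2], so an eigenvector is (2, 3).
General solution: K_1e^(-4t)(1,1) + K_2e^(-3t)(2,3).

p(t) = K_1e^(-4t) + 2K_2e^(-3t), q(t) = K_1e^(-4t) + 3K_2e^(-3t)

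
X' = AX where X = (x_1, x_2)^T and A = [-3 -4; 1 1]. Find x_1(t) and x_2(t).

x_1(t) = -2c_1e^(-t) - 2c_2te^(-t) + 3c_2e^(-t), x_2(t) = c_1e^(-t) + c_2te^(-t) - c_2e^(-t)

Coefficient matrix A = [[-3, -4], [1, 1]].
Characteristic polynomial det(A - λI) = λ^2 + 2λ + 1 = 0.
Single eigenvalue λ = -1 with algebraic multiplicity 2.
Eigenvector v = (-2,1); generalized eigenvector w with (A-λI)w=v is (3,-1).
General solution: e^(-t)[c_1·v + c_2·(t·v + w)].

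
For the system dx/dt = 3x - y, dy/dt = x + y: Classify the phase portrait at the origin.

A = [[3,-1],[1,1]]; det(A-λI) = λ^2 - 4λ + 4.
repeated λ = 2 with a single eigenvector.

unstable improper node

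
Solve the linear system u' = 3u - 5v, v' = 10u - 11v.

Coefficient matrix A = [[3, -5], [10, -11]].
Characteristic polynomial det(A - λI) = λ^2 + 8λ + 17 = 0.
Eigenvalues λ = -4 ± i (complex conjugate pair).
For λ=-4+i: an eigenvector is (2,3) - i(-1,-1) = (2 + i, 3 + i).
A real fundamental pair from Re and Im of e^((-4+i)t)v: X_1 = e^(-4t)(cos(t)·(2,3) + sin(t)·(-1,-1)), X_2 = e^(-4t)(sin(t)·(2,3) - cos(t)·(-1,-1)).
General solution: C_1X_1 + C_2X_2.

u(t) = -C_1e^(-4t)sin(t) + 2C_1e^(-4t)cos(t) + 2C_2e^(-4t)sin(t) + C_2e^(-4t)cos(t), v(t) = -C_1e^(-4t)sin(t) + 3C_1e^(-4t)cos(t) + 3C_2e^(-4t)sin(t) + C_2e^(-4t)cos(t)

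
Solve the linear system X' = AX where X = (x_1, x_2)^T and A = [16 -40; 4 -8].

x_1(t) = -c_1e^(4t)sin(4t) + 3c_1e^(4t)cos(4t) + 3c_2e^(4t)sin(4t) + c_2e^(4t)cos(4t), x_2(t) = c_1e^(4t)cos(4t) + c_2e^(4t)sin(4t)

Coefficient matrix A = [[16, -40], [4, -8]].
Characteristic polynomial det(A - λI) = λ^2 - 8λ + 32 = 0.
Eigenvalues λ = 4 ± 4i (complex conjugate pair).
For λ=4+4i: an eigenvector is (3,1) - i(-1,0) = (3 + i, 1).
A real fundamental pair from Re and Im of e^((4+4i)t)v: X_1 = e^(4t)(cos(4t)·(3,1) + sin(4t)·(-1,0)), X_2 = e^(4t)(sin(4t)·(3,1) - cos(4t)·(-1,0)).
General solution: c_1X_1 + c_2X_2.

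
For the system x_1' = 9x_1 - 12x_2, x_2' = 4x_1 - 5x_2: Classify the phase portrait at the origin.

A = [[9,-12],[4,-5]]; det(A-λI) = λ^2 - 4λ + 3.
λ = 1, 3: both positive.

unstable node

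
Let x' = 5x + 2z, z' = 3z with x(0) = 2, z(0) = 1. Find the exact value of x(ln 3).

702

A = [[5,2],[0,3]]; eigenvalues λ = 3, 5.
Eigenvectors: (1,-1) for λ=3, (1,0) for λ=5.
From the initial condition, c_1 = -1, c_2 = 3.
x(ln 3) = (-1)(3^3)(1) + (3)(3^5)(1) = 702.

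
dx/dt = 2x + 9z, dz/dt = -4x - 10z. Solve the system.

x(t) = 3K_1e^(-4t) + 3K_2te^(-4t) + 2K_2e^(-4t), z(t) = -2K_1e^(-4t) - 2K_2te^(-4t) - K_2e^(-4t)

Coefficient matrix A = [[2, 9], [-4, -10]].
Characteristic polynomial det(A - λI) = λ^2 + 8λ + 16 = 0.
Single eigenvalue λ = -4 with algebraic multiplicity 2.
Eigenvector v = (3,-2); generalized eigenvector w with (A-λI)w=v is (2,-1).
General solution: e^(-4t)[K_1·v + K_2·(t·v + w)].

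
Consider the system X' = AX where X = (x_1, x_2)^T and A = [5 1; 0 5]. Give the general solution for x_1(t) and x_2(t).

x_1(t) = c_1e^(5t) + c_2te^(5t) + 3c_2e^(5t), x_2(t) = c_2e^(5t)

Coefficient matrix A = [[5, 1], [0, 5]].
Characteristic polynomial det(A - λI) = λ^2 - 10λ + 25 = 0.
Single eigenvalue λ = 5 with algebraic multiplicity 2.
Eigenvector v = (1,0); generalized eigenvector w with (A-λI)w=v is (3,1).
General solution: e^(5t)[c_1·v + c_2·(t·v + w)].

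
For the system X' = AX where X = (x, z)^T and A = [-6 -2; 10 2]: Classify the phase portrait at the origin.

A = [[-6,-2],[10,2]]; det(A-λI) = λ^2 + 4λ + 8.
λ = -2 ± 2i: negative real part.

stable spiral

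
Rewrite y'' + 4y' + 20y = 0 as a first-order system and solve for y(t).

Let x_1 = y, x_2 = y'. Then x_1' = x_2 and x_2' = -20x_1 - 4x_2.
A = [[0,1],[-20,-4]]; det(A-λI) = λ^2 + 4λ + 20.
Eigenvalues λ = -2 ± 4i.

y(t) = c_1e^(-2t)cos(4t) + c_2e^(-2t)sin(4t)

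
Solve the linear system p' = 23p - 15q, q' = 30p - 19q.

p(t) = -2K_1e^(2t)sin(3t) - K_1e^(2t)cos(3t) - K_2e^(2t)sin(3t) + 2K_2e^(2t)cos(3t), q(t) = -3K_1e^(2t)sin(3t) - K_1e^(2t)cos(3t) - K_2e^(2t)sin(3t) + 3K_2e^(2t)cos(3t)

Coefficient matrix A = [[23, -15], [30, -19]].
Characteristic polynomial det(A - λI) = λ^2 - 4λ + 13 = 0.
Eigenvalues λ = 2 ± 3i (complex conjugate pair).
For λ=2+3i: an eigenvector is (-1,-1) - i(-2,-3) = (-1 + 2i, -1 + 3i).
A real fundamental pair from Re and Im of e^((2+3i)t)v: X_1 = e^(2t)(cos(3t)·(-1,-1) + sin(3t)·(-2,-3)), X_2 = e^(2t)(sin(3t)·(-1,-1) - cos(3t)·(-2,-3)).
General solution: K_1X_1 + K_2X_2.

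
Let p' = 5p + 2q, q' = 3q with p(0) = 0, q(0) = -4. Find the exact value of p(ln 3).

A = [[5,2],[0,3]]; eigenvalues λ = 3, 5.
Eigenvectors: (1,-1) for λ=3, (1,0) for λ=5.
From the initial condition, c_1 = 4, c_2 = -4.
p(ln 3) = (4)(3^3)(1) + (-4)(3^5)(1) = -864.

-864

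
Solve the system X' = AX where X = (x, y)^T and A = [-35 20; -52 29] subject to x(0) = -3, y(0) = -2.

Coefficient matrix A = [[-35, 20], [-52, 29]].
Characteristic polynomial det(A - λI) = λ^2 + 6λ + 25 = 0.
Eigenvalues λ = -3 ± 4i (complex conjugate pair).
For λ=-3+4i: an eigenvector is (-2,-3) - i(1,2) = (-2 - i, -3 - 2i).
A real fundamental pair from Re and Im of e^((-3+4i)t)v: X_1 = e^(-3t)(cos(4t)·(-2,-3) + sin(4t)·(1,2)), X_2 = e^(-3t)(sin(4t)·(-2,-3) - cos(4t)·(1,2)).
General solution: C_1X_1 + C_2X_2.
Applying x(0)=-3, y(0)=-2 gives C_1=4, C_2=-5.

x(t) = 14e^(-3t)sin(4t) - 3e^(-3t)cos(4t), y(t) = 23e^(-3t)sin(4t) - 2e^(-3t)cos(4t)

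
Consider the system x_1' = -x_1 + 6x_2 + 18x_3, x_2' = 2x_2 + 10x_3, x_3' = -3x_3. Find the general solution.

x_1(t) = K_1e^(-t) + 2K_2e^(2t) - 3K_3e^(-3t), x_2(t) = K_2e^(2t) - 2K_3e^(-3t), x_3(t) = K_3e^(-3t)

Coefficient matrix A = [[-1, 6, 18], [0, 2, 10], [0, 0, -3]].
det(A - λI) = 0 gives eigenvalues λ = -1, 2, -3.
For λ=-1: eigenvector (1,0,0).
For λ=2: eigenvector (2,1,0).
For λ=-3: eigenvector (-3,-2,1).
General solution: K_1e^(-t)(1,0,0) + K_2e^(2t)(2,1,0) + K_3e^(-3t)(-3,-2,1).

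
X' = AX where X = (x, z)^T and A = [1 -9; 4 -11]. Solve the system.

Coefficient matrix A = [[1, -9], [4, -11]].
Characteristic polynomial det(A - λI) = λ^2 + 10λ + 25 = 0.
Single eigenvalue λ = -5 with algebraic multiplicity 2.
Eigenvector v = (-3,-2); generalized eigenvector w with (A-λI)w=v is (1,1).
General solution: e^(-5t)[K_1·v + K_2·(t·v + w)].

x(t) = -3K_1e^(-5t) - 3K_2te^(-5t) + K_2e^(-5t), z(t) = -2K_1e^(-5t) - 2K_2te^(-5t) + K_2e^(-5t)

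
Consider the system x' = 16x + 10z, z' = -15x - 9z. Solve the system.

x(t) = -c_1e^(6t) + 2c_2e^(t), z(t) = c_1e^(6t) - 3c_2e^(t)

Coefficient matrix A = [[16, 10], [-15, -9]].
Characteristic polynomial det(A - λI) = λ^2 - 7λ + 6 = 0.
Eigenvalues λ = 6, 1.
For λ=6: (A-λI) row 1 is [10, 10], so an eigenvector is (-1, 1).
For λ=1: (A-λI) row 1 is [15, 10], so an eigenvector is (2, -3).
General solution: c_1e^(6t)(-1,1) + c_2e^(t)(2,-3).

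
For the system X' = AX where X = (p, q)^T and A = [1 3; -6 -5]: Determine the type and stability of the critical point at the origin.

stable spiral

A = [[1,3],[-6,-5]]; det(A-λI) = λ^2 + 4λ + 13.
λ = -2 ± 3i: negative real part.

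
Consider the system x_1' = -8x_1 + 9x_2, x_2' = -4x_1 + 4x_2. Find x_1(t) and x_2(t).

x_1(t) = 3C_1e^(-2t) + 3C_2te^(-2t) + C_2e^(-2t), x_2(t) = 2C_1e^(-2t) + 2C_2te^(-2t) + C_2e^(-2t)

Coefficient matrix A = [[-8, 9], [-4, 4]].
Characteristic polynomial det(A - λI) = λ^2 + 4λ + 4 = 0.
Single eigenvalue λ = -2 with algebraic multiplicity 2.
Eigenvector v = (3,2); generalized eigenvector w with (A-λI)w=v is (1,1).
General solution: e^(-2t)[C_1·v + C_2·(t·v + w)].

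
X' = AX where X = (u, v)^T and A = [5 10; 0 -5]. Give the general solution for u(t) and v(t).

Coefficient matrix A = [[5, 10], [0, -5]].
Characteristic polynomial det(A - λI) = λ^2 - 25 = 0.
Eigenvalues λ = -5, 5.
For λ=-5: (A-λI) row 1 is [10, 10], so an eigenvector is (-1, 1).
For λ=5: (A-λI) row 1 is [0, 10], so an eigenvector is (1, 0).
General solution: C_1e^(-5t)(-1,1) + C_2e^(5t)(1,0).

u(t) = -C_1e^(-5t) + C_2e^(5t), v(t) = C_1e^(-5t)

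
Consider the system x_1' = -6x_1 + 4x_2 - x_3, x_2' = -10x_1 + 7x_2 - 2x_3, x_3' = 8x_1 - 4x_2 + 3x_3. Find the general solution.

x_1(t) = -C_1e^(-t) + C_2e^(2t) - C_3e^(3t), x_2(t) = -C_1e^(-t) + 2C_2e^(2t) - 2C_3e^(3t), x_3(t) = C_1e^(-t) + C_3e^(3t)

Coefficient matrix A = [[-6, 4, -1], [-10, 7, -2], [8, -4, 3]].
det(A - λI) = 0 gives eigenvalues λ = -1, 2, 3.
For λ=-1: eigenvector (-1,-1,1).
For λ=2: eigenvector (1,2,0).
For λ=3: eigenvector (-1,-2,1).
General solution: C_1e^(-t)(-1,-1,1) + C_2e^(2t)(1,2,0) + C_3e^(3t)(-1,-2,1).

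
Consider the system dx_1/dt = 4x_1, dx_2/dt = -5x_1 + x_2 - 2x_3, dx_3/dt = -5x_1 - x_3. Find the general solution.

x_1(t) = C_1e^(4t), x_2(t) = -C_1e^(4t) + C_2e^(-t) - C_3e^(t), x_3(t) = -C_1e^(4t) + C_2e^(-t)

Coefficient matrix A = [[4, 0, 0], [-5, 1, -2], [-5, 0, -1]].
det(A - λI) = 0 gives eigenvalues λ = 4, -1, 1.
For λ=4: eigenvector (1,-1,-1).
For λ=-1: eigenvector (0,1,1).
For λ=1: eigenvector (0,-1,0).
General solution: C_1e^(4t)(1,-1,-1) + C_2e^(-t)(0,1,1) + C_3e^(t)(0,-1,0).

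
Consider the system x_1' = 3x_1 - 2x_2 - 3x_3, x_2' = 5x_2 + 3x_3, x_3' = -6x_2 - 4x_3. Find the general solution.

x_1(t) = K_1e^(2t) + K_2e^(-t) + K_3e^(3t), x_2(t) = -K_1e^(2t) - K_2e^(-t), x_3(t) = K_1e^(2t) + 2K_2e^(-t)

Coefficient matrix A = [[3, -2, -3], [0, 5, 3], [0, -6, -4]].
det(A - λI) = 0 gives eigenvalues λ = 2, -1, 3.
For λ=2: eigenvector (1,-1,1).
For λ=-1: eigenvector (1,-1,2).
For λ=3: eigenvector (1,0,0).
General solution: K_1e^(2t)(1,-1,1) + K_2e^(-t)(1,-1,2) + K_3e^(3t)(1,0,0).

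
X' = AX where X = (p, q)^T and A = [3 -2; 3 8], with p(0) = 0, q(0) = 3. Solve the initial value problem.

Coefficient matrix A = [[3, -2], [3, 8]].
Characteristic polynomial det(A - λI) = λ^2 - 11λ + 30 = 0.
Eigenvalues λ = 6, 5.
For λ=6: (A-λI) row 1 is [-3, -2], so an eigenvector is (-2, 3).
For λ=5: (A-λI) row 1 is [-2, -2], so an eigenvector is (1, -1).
General solution: C_1e^(6t)(-2,3) + C_2e^(5t)(1,-1).
Applying p(0)=0, q(0)=3 gives C_1=3, C_2=6.

p(t) = -6e^(6t) + 6e^(5t), q(t) = 9e^(6t) - 6e^(5t)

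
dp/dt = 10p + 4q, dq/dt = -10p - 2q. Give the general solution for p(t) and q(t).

Coefficient matrix A = [[10, 4], [-10, -2]].
Characteristic polynomial det(A - λI) = λ^2 - 8λ + 20 = 0.
Eigenvalues λ = 4 ± 2i (complex conjugate pair).
For λ=4+2i: an eigenvector is (-1,2) - i(1,-1) = (-1 - i, 2 + i).
A real fundamental pair from Re and Im of e^((4+2i)t)v: X_1 = e^(4t)(cos(2t)·(-1,2) + sin(2t)·(1,-1)), X_2 = e^(4t)(sin(2t)·(-1,2) - cos(2t)·(1,-1)).
General solution: c_1X_1 + c_2X_2.

p(t) = c_1e^(4t)sin(2t) - c_1e^(4t)cos(2t) - c_2e^(4t)sin(2t) - c_2e^(4t)cos(2t), q(t) = -c_1e^(4t)sin(2t) + 2c_1e^(4t)cos(2t) + 2c_2e^(4t)sin(2t) + c_2e^(4t)cos(2t)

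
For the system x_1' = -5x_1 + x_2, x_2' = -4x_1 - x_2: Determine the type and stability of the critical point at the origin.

stable improper node

A = [[-5,1],[-4,-1]]; det(A-λI) = λ^2 + 6λ + 9.
repeated λ = -3 with a single eigenvector.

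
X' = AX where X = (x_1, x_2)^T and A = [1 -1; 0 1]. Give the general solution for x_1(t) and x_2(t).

x_1(t) = K_1e^(t) + K_2te^(t) + 2K_2e^(t), x_2(t) = -K_2e^(t)

Coefficient matrix A = [[1, -1], [0, 1]].
Characteristic polynomial det(A - λI) = λ^2 - 2λ + 1 = 0.
Single eigenvalue λ = 1 with algebraic multiplicity 2.
Eigenvector v = (1,0); generalized eigenvector w with (A-λI)w=v is (2,-1).
General solution: e^(t)[K_1·v + K_2·(t·v + w)].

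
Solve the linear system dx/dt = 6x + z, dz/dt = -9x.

Coefficient matrix A = [[6, 1], [-9, 0]].
Characteristic polynomial det(A - λI) = λ^2 - 6λ + 9 = 0.
Single eigenvalue λ = 3 with algebraic multiplicity 2.
Eigenvector v = (1,-3); generalized eigenvector w with (A-λI)w=v is (0,1).
General solution: e^(3t)[C_1·v + C_2·(t·v + w)].

x(t) = C_1e^(3t) + C_2te^(3t), z(t) = -3C_1e^(3t) - 3C_2te^(3t) + C_2e^(3t)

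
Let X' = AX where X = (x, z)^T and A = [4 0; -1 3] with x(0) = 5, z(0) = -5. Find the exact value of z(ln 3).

-405

A = [[4,0],[-1,3]]; eigenvalues λ = 4, 3.
Eigenvectors: (1,-1) for λ=4, (0,-1) for λ=3.
From the initial condition, c_1 = 5, c_2 = 0.
z(ln 3) = (5)(3^4)(-1) + (0)(3^3)(-1) = -405.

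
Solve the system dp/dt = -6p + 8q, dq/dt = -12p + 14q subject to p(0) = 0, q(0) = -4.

Coefficient matrix A = [[-6, 8], [-12, 14]].
Characteristic polynomial det(A - λI) = λ^2 - 8λ + 12 = 0.
Eigenvalues λ = 6, 2.
For λ=6: (A-λI) row 1 is [-12, 8], so an eigenvector is (-2, -3).
For λ=2: (A-λI) row 1 is [-8, 8], so an eigenvector is (-1, -1).
General solution: K_1e^(6t)(-2,-3) + K_2e^(2t)(-1,-1).
Applying p(0)=0, q(0)=-4 gives K_1=4, K_2=-8.

p(t) = -8e^(6t) + 8e^(2t), q(t) = -12e^(6t) + 8e^(2t)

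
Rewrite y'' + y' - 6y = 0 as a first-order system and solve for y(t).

Let x_1 = y, x_2 = y'. Then x_1' = x_2 and x_2' = 6x_1 - x_2.
A = [[0,1],[6,-1]]; det(A-λI) = λ^2 + λ - 6.
Eigenvalues λ = 2, -3 with eigenvectors (1,2), (1,-3).

y(t) = c_1e^(2t) + c_2e^(-3t)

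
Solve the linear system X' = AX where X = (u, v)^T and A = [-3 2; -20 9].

u(t) = -C_1e^(3t)cos(2t) - C_2e^(3t)sin(2t), v(t) = C_1e^(3t)sin(2t) - 3C_1e^(3t)cos(2t) - 3C_2e^(3t)sin(2t) - C_2e^(3t)cos(2t)

Coefficient matrix A = [[-3, 2], [-20, 9]].
Characteristic polynomial det(A - λI) = λ^2 - 6λ + 13 = 0.
Eigenvalues λ = 3 ± 2i (complex conjugate pair).
For λ=3+2i: an eigenvector is (-1,-3) - i(0,1) = (-1, -3 - i).
A real fundamental pair from Re and Im of e^((3+2i)t)v: X_1 = e^(3t)(cos(2t)·(-1,-3) + sin(2t)·(0,1)), X_2 = e^(3t)(sin(2t)·(-1,-3) - cos(2t)·(0,1)).
General solution: C_1X_1 + C_2X_2.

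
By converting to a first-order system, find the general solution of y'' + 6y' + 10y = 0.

y(t) = c_1e^(-3t)cos(t) + c_2e^(-3t)sin(t)

Let x_1 = y, x_2 = y'. Then x_1' = x_2 and x_2' = -10x_1 - 6x_2.
A = [[0,1],[-10,-6]]; det(A-λI) = λ^2 + 6λ + 10.
Eigenvalues λ = -3 ± i.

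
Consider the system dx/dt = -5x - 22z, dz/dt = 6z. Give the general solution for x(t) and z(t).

Coefficient matrix A = [[-5, -22], [0, 6]].
Characteristic polynomial det(A - λI) = λ^2 - λ - 30 = 0.
Eigenvalues λ = -5, 6.
For λ=-5: (A-λI) row 1 is [0, -22], so an eigenvector is (1, 0).
For λ=6: (A-λI) row 1 is [-11, -22], so an eigenvector is (-2, 1).
General solution: K_1e^(-5t)(1,0) + K_2e^(6t)(-2,1).

x(t) = K_1e^(-5t) - 2K_2e^(6t), z(t) = K_2e^(6t)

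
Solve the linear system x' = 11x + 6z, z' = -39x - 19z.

Coefficient matrix A = [[11, 6], [-39, -19]].
Characteristic polynomial det(A - λI) = λ^2 + 8λ + 25 = 0.
Eigenvalues λ = -4 ± 3i (complex conjugate pair).
For λ=-4+3i: an eigenvector is (-1,3) - i(1,-2) = (-1 - i, 3 + 2i).
A real fundamental pair from Re and Im of e^((-4+3i)t)v: X_1 = e^(-4t)(cos(3t)·(-1,3) + sin(3t)·(1,-2)), X_2 = e^(-4t)(sin(3t)·(-1,3) - cos(3t)·(1,-2)).
General solution: C_1X_1 + C_2X_2.

x(t) = C_1e^(-4t)sin(3t) - C_1e^(-4t)cos(3t) - C_2e^(-4t)sin(3t) - C_2e^(-4t)cos(3t), z(t) = -2C_1e^(-4t)sin(3t) + 3C_1e^(-4t)cos(3t) + 3C_2e^(-4t)sin(3t) + 2C_2e^(-4t)cos(3t)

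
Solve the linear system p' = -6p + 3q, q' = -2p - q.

p(t) = -3K_1e^(-4t) + K_2e^(-3t), q(t) = -2K_1e^(-4t) + K_2e^(-3t)

Coefficient matrix A = [[-6, 3], [-2, -1]].
Characteristic polynomial det(A - λI) = λ^2 + 7λ + 12 = 0.
Eigenvalues λ = -4, -3.
For λ=-4: (A-λI) row 1 is [-2, 3], so an eigenvector is (-3, -2).
For λ=-3: (A-λI) row 1 is [-3, 3], so an eigenvector is (1, 1).
General solution: K_1e^(-4t)(-3,-2) + K_2e^(-3t)(1,1).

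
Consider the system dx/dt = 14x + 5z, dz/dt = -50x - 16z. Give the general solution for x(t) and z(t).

x(t) = K_1e^(-t)cos(5t) + K_2e^(-t)sin(5t), z(t) = -K_1e^(-t)sin(5t) - 3K_1e^(-t)cos(5t) - 3K_2e^(-t)sin(5t) + K_2e^(-t)cos(5t)

Coefficient matrix A = [[14, 5], [-50, -16]].
Characteristic polynomial det(A - λI) = λ^2 + 2λ + 26 = 0.
Eigenvalues λ = -1 ± 5i (complex conjugate pair).
For λ=-1+5i: an eigenvector is (1,-3) - i(0,-1) = (1, -3 + i).
A real fundamental pair from Re and Im of e^((-1+5i)t)v: X_1 = e^(-t)(cos(5t)·(1,-3) + sin(5t)·(0,-1)), X_2 = e^(-t)(sin(5t)·(1,-3) - cos(5t)·(0,-1)).
General solution: K_1X_1 + K_2X_2.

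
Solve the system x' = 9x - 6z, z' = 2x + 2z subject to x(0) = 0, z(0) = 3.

Coefficient matrix A = [[9, -6], [2, 2]].
Characteristic polynomial det(A - λI) = λ^2 - 11λ + 30 = 0.
Eigenvalues λ = 6, 5.
For λ=6: (A-λI) row 1 is [3, -6], so an eigenvector is (2, 1).
For λ=5: (A-λI) row 1 is [4, -6], so an eigenvector is (-3, -2).
General solution: C_1e^(6t)(2,1) + C_2e^(5t)(-3,-2).
Applying x(0)=0, z(0)=3 gives C_1=-9, C_2=-6.

x(t) = -18e^(6t) + 18e^(5t), z(t) = -9e^(6t) + 12e^(5t)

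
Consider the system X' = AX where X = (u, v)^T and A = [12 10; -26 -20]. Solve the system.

Coefficient matrix A = [[12, 10], [-26, -20]].
Characteristic polynomial det(A - λI) = λ^2 + 8λ + 20 = 0.
Eigenvalues λ = -4 ± 2i (complex conjugate pair).
For λ=-4+2i: an eigenvector is (1,-2) - i(-2,3) = (1 + 2i, -2 - 3i).
A real fundamental pair from Re and Im of e^((-4+2i)t)v: X_1 = e^(-4t)(cos(2t)·(1,-2) + sin(2t)·(-2,3)), X_2 = e^(-4t)(sin(2t)·(1,-2) - cos(2t)·(-2,3)).
General solution: C_1X_1 + C_2X_2.

u(t) = -2C_1e^(-4t)sin(2t) + C_1e^(-4t)cos(2t) + C_2e^(-4t)sin(2t) + 2C_2e^(-4t)cos(2t), v(t) = 3C_1e^(-4t)sin(2t) - 2C_1e^(-4t)cos(2t) - 2C_2e^(-4t)sin(2t) - 3C_2e^(-4t)cos(2t)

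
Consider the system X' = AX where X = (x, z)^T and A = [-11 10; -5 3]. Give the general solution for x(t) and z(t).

x(t) = 3c_1e^(-4t)sin(t) + c_1e^(-4t)cos(t) + c_2e^(-4t)sin(t) - 3c_2e^(-4t)cos(t), z(t) = 2c_1e^(-4t)sin(t) + c_1e^(-4t)cos(t) + c_2e^(-4t)sin(t) - 2c_2e^(-4t)cos(t)

Coefficient matrix A = [[-11, 10], [-5, 3]].
Characteristic polynomial det(A - λI) = λ^2 + 8λ + 17 = 0.
Eigenvalues λ = -4 ± i (complex conjugate pair).
For λ=-4+i: an eigenvector is (1,1) - i(3,2) = (1 - 3i, 1 - 2i).
A real fundamental pair from Re and Im of e^((-4+i)t)v: X_1 = e^(-4t)(cos(t)·(1,1) + sin(t)·(3,2)), X_2 = e^(-4t)(sin(t)·(1,1) - cos(t)·(3,2)).
General solution: c_1X_1 + c_2X_2.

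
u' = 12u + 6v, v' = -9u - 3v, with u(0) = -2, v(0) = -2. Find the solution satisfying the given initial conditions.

u(t) = -10e^(6t) + 8e^(3t), v(t) = 10e^(6t) - 12e^(3t)

Coefficient matrix A = [[12, 6], [-9, -3]].
Characteristic polynomial det(A - λI) = λ^2 - 9λ + 18 = 0.
Eigenvalues λ = 6, 3.
For λ=6: (A-λI) row 1 is [6, 6], so an eigenvector is (-1, 1).
For λ=3: (A-λI) row 1 is [9, 6], so an eigenvector is (2, -3).
General solution: K_1e^(6t)(-1,1) + K_2e^(3t)(2,-3).
Applying u(0)=-2, v(0)=-2 gives K_1=10, K_2=4.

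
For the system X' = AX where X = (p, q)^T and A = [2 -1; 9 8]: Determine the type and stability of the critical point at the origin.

unstable improper node

A = [[2,-1],[9,8]]; det(A-λI) = λ^2 - 10λ + 25.
repeated λ = 5 with a single eigenvector.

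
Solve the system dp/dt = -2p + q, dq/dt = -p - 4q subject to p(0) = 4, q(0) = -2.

Coefficient matrix A = [[-2, 1], [-1, -4]].
Characteristic polynomial det(A - λI) = λ^2 + 6λ + 9 = 0.
Single eigenvalue λ = -3 with algebraic multiplicity 2.
Eigenvector v = (1,-1); generalized eigenvector w with (A-λI)w=v is (-1,2).
General solution: e^(-3t)[C_1·v + C_2·(t·v + w)].
Applying p(0)=4, q(0)=-2 gives C_1=6, C_2=2.

p(t) = 2te^(-3t) + 4e^(-3t), q(t) = -2te^(-3t) - 2e^(-3t)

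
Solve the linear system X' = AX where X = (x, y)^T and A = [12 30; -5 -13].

Coefficient matrix A = [[12, 30], [-5, -13]].
Characteristic polynomial det(A - λI) = λ^2 + λ - 6 = 0.
Eigenvalues λ = 2, -3.
For λ=2: (A-λI) row 1 is [10, 30], so an eigenvector is (-3, 1).
For λ=-3: (A-λI) row 1 is [15, 30], so an eigenvector is (-2, 1).
General solution: c_1e^(2t)(-3,1) + c_2e^(-3t)(-2,1).

x(t) = -3c_1e^(2t) - 2c_2e^(-3t), y(t) = c_1e^(2t) + c_2e^(-3t)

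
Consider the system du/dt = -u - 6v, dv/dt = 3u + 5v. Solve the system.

Coefficient matrix A = [[-1, -6], [3, 5]].
Characteristic polynomial det(A - λI) = λ^2 - 4λ + 13 = 0.
Eigenvalues λ = 2 ± 3i (complex conjugate pair).
For λ=2+3i: an eigenvector is (1,-1) - i(1,0) = (1 - i, -1).
A real fundamental pair from Re and Im of e^((2+3i)t)v: X_1 = e^(2t)(cos(3t)·(1,-1) + sin(3t)·(1,0)), X_2 = e^(2t)(sin(3t)·(1,-1) - cos(3t)·(1,0)).
General solution: C_1X_1 + C_2X_2.

u(t) = C_1e^(2t)sin(3t) + C_1e^(2t)cos(3t) + C_2e^(2t)sin(3t) - C_2e^(2t)cos(3t), v(t) = -C_1e^(2t)cos(3t) - C_2e^(2t)sin(3t)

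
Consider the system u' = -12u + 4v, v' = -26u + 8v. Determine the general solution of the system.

Coefficient matrix A = [[-12, 4], [-26, 8]].
Characteristic polynomial det(A - λI) = λ^2 + 4λ + 8 = 0.
Eigenvalues λ = -2 ± 2i (complex conjugate pair).
For λ=-2+2i: an eigenvector is (-1,-3) - i(-1,-2) = (-1 + i, -3 + 2i).
A real fundamental pair from Re and Im of e^((-2+2i)t)v: X_1 = e^(-2t)(cos(2t)·(-1,-3) + sin(2t)·(-1,-2)), X_2 = e^(-2t)(sin(2t)·(-1,-3) - cos(2t)·(-1,-2)).
General solution: C_1X_1 + C_2X_2.

u(t) = -C_1e^(-2t)sin(2t) - C_1e^(-2t)cos(2t) - C_2e^(-2t)sin(2t) + C_2e^(-2t)cos(2t), v(t) = -2C_1e^(-2t)sin(2t) - 3C_1e^(-2t)cos(2t) - 3C_2e^(-2t)sin(2t) + 2C_2e^(-2t)cos(2t)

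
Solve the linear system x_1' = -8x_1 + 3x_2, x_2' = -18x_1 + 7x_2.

x_1(t) = -K_1e^(t) + K_2e^(-2t), x_2(t) = -3K_1e^(t) + 2K_2e^(-2t)

Coefficient matrix A = [[-8, 3], [-18, 7]].
Characteristic polynomial det(A - λI) = λ^2 + λ - 2 = 0.
Eigenvalues λ = 1, -2.
For λ=1: (A-λI) row 1 is [-9, 3], so an eigenvector is (-1, -3).
For λ=-2: (A-λI) row 1 is [-6, 3], so an eigenvector is (1, 2).
General solution: K_1e^(t)(-1,-3) + K_2e^(-2t)(1,2).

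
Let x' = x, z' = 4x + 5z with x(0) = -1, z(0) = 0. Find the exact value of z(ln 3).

A = [[1,0],[4,5]]; eigenvalues λ = 1, 5.
Eigenvectors: (1,-1) for λ=1, (0,1) for λ=5.
From the initial condition, c_1 = -1, c_2 = -1.
z(ln 3) = (-1)(3^1)(-1) + (-1)(3^5)(1) = -240.

-240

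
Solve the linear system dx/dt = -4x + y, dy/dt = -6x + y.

x(t) = C_1e^(-2t) + C_2e^(-t), y(t) = 2C_1e^(-2t) + 3C_2e^(-t)

Coefficient matrix A = [[-4, 1], [-6, 1]].
Characteristic polynomial det(A - λI) = λ^2 + 3λ + 2 = 0.
Eigenvalues λ = -2, -1.
For λ=-2: (A-λI) row 1 is [-2, 1], so an eigenvector is (1, 2).
For λ=-1: (A-λI) row 1 is [-3, 1], so an eigenvector is (1, 3).
General solution: C_1e^(-2t)(1,2) + C_2e^(-t)(1,3).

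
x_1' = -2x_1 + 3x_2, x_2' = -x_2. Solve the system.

x_1(t) = -C_1e^(-2t) - 3C_2e^(-t), x_2(t) = -C_2e^(-t)

Coefficient matrix A = [[-2, 3], [0, -1]].
Characteristic polynomial det(A - λI) = λ^2 + 3λ + 2 = 0.
Eigenvalues λ = -2, -1.
For λ=-2: (A-λI) row 1 is [0, 3], so an eigenvector is (-1, 0).
For λ=-1: (A-λI) row 1 is [-1, 3], so an eigenvector is (-3, -1).
General solution: C_1e^(-2t)(-1,0) + C_2e^(-t)(-3,-1).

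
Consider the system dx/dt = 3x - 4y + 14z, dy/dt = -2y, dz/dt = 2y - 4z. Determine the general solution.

Coefficient matrix A = [[3, -4, 14], [0, -2, 0], [0, 2, -4]].
det(A - λI) = 0 gives eigenvalues λ = -2, 3, -4.
For λ=-2: eigenvector (-2,1,1).
For λ=3: eigenvector (1,0,0).
For λ=-4: eigenvector (-2,0,1).
General solution: C_1e^(-2t)(-2,1,1) + C_2e^(3t)(1,0,0) + C_3e^(-4t)(-2,0,1).

x(t) = -2C_1e^(-2t) + C_2e^(3t) - 2C_3e^(-4t), y(t) = C_1e^(-2t), z(t) = C_1e^(-2t) + C_3e^(-4t)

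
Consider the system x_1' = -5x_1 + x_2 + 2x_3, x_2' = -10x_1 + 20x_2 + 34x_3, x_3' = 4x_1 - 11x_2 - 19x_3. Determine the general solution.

x_1(t) = K_1e^(-3t) - K_2e^(-4t), x_2(t) = -4K_1e^(-3t) + K_2e^(-4t) - 2K_3e^(3t), x_3(t) = 3K_1e^(-3t) - K_2e^(-4t) + K_3e^(3t)

Coefficient matrix A = [[-5, 1, 2], [-10, 20, 34], [4, -11, -19]].
det(A - λI) = 0 gives eigenvalues λ = -3, -4, 3.
For λ=-3: eigenvector (1,-4,3).
For λ=-4: eigenvector (-1,1,-1).
For λ=3: eigenvector (0,-2,1).
General solution: K_1e^(-3t)(1,-4,3) + K_2e^(-4t)(-1,1,-1) + K_3e^(3t)(0,-2,1).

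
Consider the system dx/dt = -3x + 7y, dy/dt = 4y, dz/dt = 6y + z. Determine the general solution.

Coefficient matrix A = [[-3, 7, 0], [0, 4, 0], [0, 6, 1]].
det(A - λI) = 0 gives eigenvalues λ = -3, 1, 4.
For λ=-3: eigenvector (1,0,0).
For λ=1: eigenvector (0,0,1).
For λ=4: eigenvector (1,1,2).
General solution: c_1e^(-3t)(1,0,0) + c_2e^(t)(0,0,1) + c_3e^(4t)(1,1,2).

x(t) = c_1e^(-3t) + c_3e^(4t), y(t) = c_3e^(4t), z(t) = c_2e^(t) + 2c_3e^(4t)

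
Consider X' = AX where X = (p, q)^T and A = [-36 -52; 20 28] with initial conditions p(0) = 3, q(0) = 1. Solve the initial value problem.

Coefficient matrix A = [[-36, -52], [20, 28]].
Characteristic polynomial det(A - λI) = λ^2 + 8λ + 32 = 0.
Eigenvalues λ = -4 ± 4i (complex conjugate pair).
For λ=-4+4i: an eigenvector is (-2,1) - i(3,-2) = (-2 - 3i, 1 + 2i).
A real fundamental pair from Re and Im of e^((-4+4i)t)v: X_1 = e^(-4t)(cos(4t)·(-2,1) + sin(4t)·(3,-2)), X_2 = e^(-4t)(sin(4t)·(-2,1) - cos(4t)·(3,-2)).
General solution: c_1X_1 + c_2X_2.
Applying p(0)=3, q(0)=1 gives c_1=-9, c_2=5.

p(t) = -37e^(-4t)sin(4t) + 3e^(-4t)cos(4t), q(t) = 23e^(-4t)sin(4t) + e^(-4t)cos(4t)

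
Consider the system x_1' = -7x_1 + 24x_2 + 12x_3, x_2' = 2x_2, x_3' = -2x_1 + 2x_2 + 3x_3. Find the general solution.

Coefficient matrix A = [[-7, 24, 12], [0, 2, 0], [-2, 2, 3]].
det(A - λI) = 0 gives eigenvalues λ = -3, 2, -1.
For λ=-3: eigenvector (3,0,1).
For λ=2: eigenvector (0,1,-2).
For λ=-1: eigenvector (2,0,1).
General solution: c_1e^(-3t)(3,0,1) + c_2e^(2t)(0,1,-2) + c_3e^(-t)(2,0,1).

x_1(t) = 3c_1e^(-3t) + 2c_3e^(-t), x_2(t) = c_2e^(2t), x_3(t) = c_1e^(-3t) - 2c_2e^(2t) + c_3e^(-t)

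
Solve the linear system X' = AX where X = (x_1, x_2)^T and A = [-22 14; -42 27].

x_1(t) = 2c_1e^(-t) - c_2e^(6t), x_2(t) = 3c_1e^(-t) - 2c_2e^(6t)

Coefficient matrix A = [[-22, 14], [-42, 27]].
Characteristic polynomial det(A - λI) = λ^2 - 5λ - 6 = 0.
Eigenvalues λ = -1, 6.
For λ=-1: (A-λI) row 1 is [-21, 14], so an eigenvector is (2, 3).
For λ=6: (A-λI) row 1 is [-28, 14], so an eigenvector is (-1, -2).
General solution: c_1e^(-t)(2,3) + c_2e^(6t)(-1,-2).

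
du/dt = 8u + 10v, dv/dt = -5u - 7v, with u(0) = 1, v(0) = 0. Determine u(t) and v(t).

u(t) = 2e^(3t) - e^(-2t), v(t) = -e^(3t) + e^(-2t)

Coefficient matrix A = [[8, 10], [-5, -7]].
Characteristic polynomial det(A - λI) = λ^2 - λ - 6 = 0.
Eigenvalues λ = 3, -2.
For λ=3: (A-λI) row 1 is [5, 10], so an eigenvector is (2, -1).
For λ=-2: (A-λI) row 1 is [10, 10], so an eigenvector is (-1, 1).
General solution: K_1e^(3t)(2,-1) + K_2e^(-2t)(-1,1).
Applying u(0)=1, v(0)=0 gives K_1=1, K_2=1.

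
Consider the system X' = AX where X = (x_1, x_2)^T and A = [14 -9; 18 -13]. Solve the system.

x_1(t) = -C_1e^(-4t) - C_2e^(5t), x_2(t) = -2C_1e^(-4t) - C_2e^(5t)

Coefficient matrix A = [[14, -9], [18, -13]].
Characteristic polynomial det(A - λI) = λ^2 - λ - 20 = 0.
Eigenvalues λ = -4, 5.
For λ=-4: (A-λI) row 1 is [18, -9], so an eigenvector is (-1, -2).
For λ=5: (A-λI) row 1 is [9, -9], so an eigenvector is (-1, -1).
General solution: C_1e^(-4t)(-1,-2) + C_2e^(5t)(-1,-1).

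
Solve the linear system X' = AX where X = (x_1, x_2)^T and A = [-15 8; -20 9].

Coefficient matrix A = [[-15, 8], [-20, 9]].
Characteristic polynomial det(A - λI) = λ^2 + 6λ + 25 = 0.
Eigenvalues λ = -3 ± 4i (complex conjugate pair).
For λ=-3+4i: an eigenvector is (-1,-1) - i(1,2) = (-1 - i, -1 - 2i).
A real fundamental pair from Re and Im of e^((-3+4i)t)v: X_1 = e^(-3t)(cos(4t)·(-1,-1) + sin(4t)·(1,2)), X_2 = e^(-3t)(sin(4t)·(-1,-1) - cos(4t)·(1,2)).
General solution: c_1X_1 + c_2X_2.

x_1(t) = c_1e^(-3t)sin(4t) - c_1e^(-3t)cos(4t) - c_2e^(-3t)sin(4t) - c_2e^(-3t)cos(4t), x_2(t) = 2c_1e^(-3t)sin(4t) - c_1e^(-3t)cos(4t) - c_2e^(-3t)sin(4t) - 2c_2e^(-3t)cos(4t)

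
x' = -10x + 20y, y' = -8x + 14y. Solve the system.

x(t) = 2K_1e^(2t)sin(4t) + K_1e^(2t)cos(4t) + K_2e^(2t)sin(4t) - 2K_2e^(2t)cos(4t), y(t) = K_1e^(2t)sin(4t) + K_1e^(2t)cos(4t) + K_2e^(2t)sin(4t) - K_2e^(2t)cos(4t)

Coefficient matrix A = [[-10, 20], [-8, 14]].
Characteristic polynomial det(A - λI) = λ^2 - 4λ + 20 = 0.
Eigenvalues λ = 2 ± 4i (complex conjugate pair).
For λ=2+4i: an eigenvector is (1,1) - i(2,1) = (1 - 2i, 1 - i).
A real fundamental pair from Re and Im of e^((2+4i)t)v: X_1 = e^(2t)(cos(4t)·(1,1) + sin(4t)·(2,1)), X_2 = e^(2t)(sin(4t)·(1,1) - cos(4t)·(2,1)).
General solution: K_1X_1 + K_2X_2.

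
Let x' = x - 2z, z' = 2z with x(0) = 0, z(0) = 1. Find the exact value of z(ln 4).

16

A = [[1,-2],[0,2]]; eigenvalues λ = 2, 1.
Eigenvectors: (-2,1) for λ=2, (1,0) for λ=1.
From the initial condition, c_1 = 1, c_2 = 2.
z(ln 4) = (1)(4^2)(1) + (2)(4^1)(0) = 16.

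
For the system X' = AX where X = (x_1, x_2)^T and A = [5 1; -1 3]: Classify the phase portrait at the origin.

unstable improper node

A = [[5,1],[-1,3]]; det(A-λI) = λ^2 - 8λ + 16.
repeated λ = 4 with a single eigenvector.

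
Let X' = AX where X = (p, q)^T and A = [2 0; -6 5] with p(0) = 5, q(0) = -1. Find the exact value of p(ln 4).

A = [[2,0],[-6,5]]; eigenvalues λ = 2, 5.
Eigenvectors: (1,2) for λ=2, (0,-1) for λ=5.
From the initial condition, c_1 = 5, c_2 = 11.
p(ln 4) = (5)(4^2)(1) + (11)(4^5)(0) = 80.

80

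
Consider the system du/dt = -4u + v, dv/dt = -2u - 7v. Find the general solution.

Coefficient matrix A = [[-4, 1], [-2, -7]].
Characteristic polynomial det(A - λI) = λ^2 + 11λ + 30 = 0.
Eigenvalues λ = -6, -5.
For λ=-6: (A-λI) row 1 is [2, 1], so an eigenvector is (1, -2).
For λ=-5: (A-λI) row 1 is [1, 1], so an eigenvector is (-1, 1).
General solution: K_1e^(-6t)(1,-2) + K_2e^(-5t)(-1,1).

u(t) = K_1e^(-6t) - K_2e^(-5t), v(t) = -2K_1e^(-6t) + K_2e^(-5t)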